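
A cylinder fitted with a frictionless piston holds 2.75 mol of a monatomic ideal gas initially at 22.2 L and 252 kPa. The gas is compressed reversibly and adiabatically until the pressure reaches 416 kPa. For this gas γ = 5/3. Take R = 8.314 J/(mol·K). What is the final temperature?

T₁ = P₁V₁/(nR) = 252×22.2/(2.75×8.314) = 245 K.
Adiabatic: T₂/T₁ = (P₂/P₁)^((γ−1)/γ) ⇒ T₂ = 245×(1.65)^0.400 = 299 K; V₂ = 16.4 L.

299 K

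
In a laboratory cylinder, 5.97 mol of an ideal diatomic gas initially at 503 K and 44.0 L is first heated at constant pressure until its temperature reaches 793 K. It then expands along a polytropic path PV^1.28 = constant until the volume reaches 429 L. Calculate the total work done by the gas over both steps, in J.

P₁ = nRT₁/V₁ = 5.97×8.314×503/44.0 = 567 kPa.
Step 1 — Isobaric: P stays 567 kPa; V/T = const ⇒ T₂ = 793 K, V₂ = 69.4 L.
W = PΔV = 567×(69.4−44.0) kPa·L = 14400 J.
ΔU = nCvΔT = 5.97×20.8×(793−503) = 36000 J.
Q = ΔU + W = nCpΔT = 50400 J.
State after step 1: P = 567 kPa, V = 69.4 L, T = 793 K.
Step 2 — Polytropic n=1.28: T₂ = T₁(V₁/V₂)^(n−1) = 793×(0.162)^0.28 = 476 K; P₂ = P₁(V₁/V₂)^n = 55.1 kPa.
W = (P₁V₁−P₂V₂)/(n−1) = (567×69.4−55.1×429)/0.28 = 56200 J.
ΔU = nCvΔT = 5.97×20.8×(476−793) = -39300 J.
Q = ΔU + W = 16900 J.
Net over both steps: W = 70600 J, Q = 67200 J, ΔU = -3340 J.

70600 J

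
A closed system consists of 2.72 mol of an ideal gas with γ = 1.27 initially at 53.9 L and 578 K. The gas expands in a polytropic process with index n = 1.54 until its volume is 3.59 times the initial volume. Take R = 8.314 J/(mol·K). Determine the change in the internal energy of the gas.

P₁ = nRT₁/V₁ = 2.72×8.314×578/53.9 = 243 kPa.
Polytropic n=1.54: T₂ = T₁(V₁/V₂)^(n−1) = 578×(0.279)^0.54 = 290 K; P₂ = P₁(V₁/V₂)^n = 33.9 kPa.
For an ideal gas ΔU = nCvΔT with Cv = R/(γ−1) = 30.8 J/(mol·K).
ΔU = 2.72×30.8×(290−578) = -24100 J.

-24100 J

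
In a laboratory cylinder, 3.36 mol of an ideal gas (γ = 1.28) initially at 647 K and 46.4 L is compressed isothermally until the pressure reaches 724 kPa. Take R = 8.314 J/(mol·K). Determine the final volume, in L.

25.0 L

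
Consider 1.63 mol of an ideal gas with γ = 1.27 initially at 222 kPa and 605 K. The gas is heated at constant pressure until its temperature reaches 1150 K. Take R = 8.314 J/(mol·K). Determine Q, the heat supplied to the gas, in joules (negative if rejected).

34700 J

V₁ = nRT₁/P₁ = 1.63×8.314×605/222 = 36.9 L.
Isobaric: P stays 222 kPa; V/T = const ⇒ T₂ = 1150 K, V₂ = 70.2 L.
W = PΔV = 222×(70.2−36.9) kPa·L = 7390 J.
ΔU = nCvΔT = 1.63×30.8×(1150−605) = 27400 J.
Q = ΔU + W = nCpΔT = 34700 J.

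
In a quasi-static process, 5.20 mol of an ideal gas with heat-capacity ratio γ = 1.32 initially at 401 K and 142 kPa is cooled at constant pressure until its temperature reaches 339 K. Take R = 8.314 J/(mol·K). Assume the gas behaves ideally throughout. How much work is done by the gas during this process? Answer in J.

V₁ = nRT₁/P₁ = 5.20×8.314×401/142 = 122 L.
Isobaric: P stays 142 kPa; V/T = const ⇒ T₂ = 339 K, V₂ = 103 L.
W = PΔV = 142×(103−122) kPa·L = -2680 J.

-2680 J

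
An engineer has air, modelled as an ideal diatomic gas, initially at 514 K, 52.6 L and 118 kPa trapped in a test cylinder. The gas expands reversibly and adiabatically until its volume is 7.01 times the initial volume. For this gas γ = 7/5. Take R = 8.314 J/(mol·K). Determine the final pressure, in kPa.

7.72 kPa

Adiabatic: TV^(γ−1) = const ⇒ T₂ = 514×(0.143)^0.400 = 236 K; PV^γ = const ⇒ P₂ = 7.72 kPa.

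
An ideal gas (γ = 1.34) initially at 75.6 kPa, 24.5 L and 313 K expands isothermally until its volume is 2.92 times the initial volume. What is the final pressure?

25.9 kPa

Isothermal: T stays 313 K; PV = const ⇒ V₂ = 71.5 L, P₂ = 25.9 kPa.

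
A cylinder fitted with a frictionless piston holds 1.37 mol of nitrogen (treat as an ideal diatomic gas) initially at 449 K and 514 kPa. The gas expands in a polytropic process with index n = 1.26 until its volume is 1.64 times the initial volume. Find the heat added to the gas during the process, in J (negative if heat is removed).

V₁ = nRT₁/P₁ = 1.37×8.314×449/514 = 9.95 L.
Polytropic n=1.26: T₂ = T₁(V₁/V₂)^(n−1) = 449×(0.610)^0.26 = 395 K; P₂ = P₁(V₁/V₂)^n = 276 kPa.
W = (P₁V₁−P₂V₂)/(n−1) = (514×9.95−276×16.3)/0.26 = 2370 J.
ΔU = nCvΔT = 1.37×20.8×(395−449) = -1540 J.
Q = ΔU + W = 831 J.

831 J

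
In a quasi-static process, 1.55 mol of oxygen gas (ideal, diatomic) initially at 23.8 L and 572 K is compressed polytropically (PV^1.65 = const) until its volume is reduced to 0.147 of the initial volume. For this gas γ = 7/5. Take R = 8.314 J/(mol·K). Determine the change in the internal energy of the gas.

P₁ = nRT₁/V₁ = 1.55×8.314×572/23.8 = 310 kPa.
Polytropic n=1.65: T₂ = T₁(V₁/V₂)^(n−1) = 572×(6.80)^0.65 = 1990 K; P₂ = P₁(V₁/V₂)^n = 7330 kPa.
For an ideal gas ΔU = nCvΔT with Cv = (5/2)R = 20.8 J/(mol·K).
ΔU = 1.55×20.8×(1990−572) = 45700 J.

45700 J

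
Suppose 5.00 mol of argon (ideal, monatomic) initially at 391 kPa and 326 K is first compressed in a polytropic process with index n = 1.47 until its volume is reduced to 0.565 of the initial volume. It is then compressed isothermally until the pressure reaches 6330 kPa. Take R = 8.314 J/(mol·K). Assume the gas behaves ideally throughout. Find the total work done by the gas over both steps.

-43300 J

V₁ = nRT₁/P₁ = 5.00×8.314×326/391 = 34.7 L.
Step 1 — Polytropic n=1.47: T₂ = T₁(V₁/V₂)^(n−1) = 326×(1.77)^0.47 = 426 K; P₂ = P₁(V₁/V₂)^n = 905 kPa.
W = (P₁V₁−P₂V₂)/(n−1) = (391×34.7−905×19.6)/0.47 = -8870 J.
ΔU = nCvΔT = 5.00×12.5×(426−326) = 6260 J.
Q = ΔU + W = -2620 J.
State after step 1: P = 905 kPa, V = 19.6 L, T = 426 K.
Step 2 — Isothermal: T stays 426 K; PV = const ⇒ V₂ = 2.80 L, P₂ = 6330 kPa.
ΔU = 0 (ideal gas, T constant).
W = nRT ln(V₂/V₁) = 5.00×8.314×426×ln(0.143) = -34500 J.
Q = ΔU + W = -34500 J.
Net over both steps: W = -43300 J, Q = -37100 J, ΔU = 6260 J.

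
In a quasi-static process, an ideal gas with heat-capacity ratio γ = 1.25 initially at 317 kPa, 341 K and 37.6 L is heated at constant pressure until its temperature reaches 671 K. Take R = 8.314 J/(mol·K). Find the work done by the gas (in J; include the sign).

11500 J

n = P₁V₁/(RT₁) = 317×37.6/(8.314×341) = 4.20 mol.
Isobaric: P stays 317 kPa; V/T = const ⇒ T₂ = 671 K, V₂ = 74.0 L.
W = PΔV = 317×(74.0−37.6) kPa·L = 11500 J.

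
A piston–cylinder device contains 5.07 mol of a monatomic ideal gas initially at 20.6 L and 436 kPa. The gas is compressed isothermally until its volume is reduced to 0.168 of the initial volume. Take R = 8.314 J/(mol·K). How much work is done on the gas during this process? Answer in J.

16000 J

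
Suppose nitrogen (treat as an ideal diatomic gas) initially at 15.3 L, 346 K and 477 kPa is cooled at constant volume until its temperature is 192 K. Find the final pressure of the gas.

265 kPa

Isochoric: V stays 15.3 L; P/T = const ⇒ T₂ = 192 K, P₂ = 265 kPa.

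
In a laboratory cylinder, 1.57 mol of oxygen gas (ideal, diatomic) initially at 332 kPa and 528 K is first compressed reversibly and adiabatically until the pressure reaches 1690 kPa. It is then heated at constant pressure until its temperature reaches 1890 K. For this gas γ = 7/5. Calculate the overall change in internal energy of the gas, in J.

V₁ = nRT₁/P₁ = 1.57×8.314×528/332 = 20.8 L.
Step 1 — Adiabatic: T₂/T₁ = (P₂/P₁)^((γ−1)/γ) ⇒ T₂ = 528×(5.09)^0.286 = 841 K; V₂ = 6.49 L.
ΔU = nCvΔT = 1.57×20.8×(841−528) = 10200 J.
Q = 0 for an adiabatic process, so W = −ΔU = -10200 J.
State after step 1: P = 1690 kPa, V = 6.49 L, T = 841 K.
Step 2 — Isobaric: P stays 1690 kPa; V/T = const ⇒ T₂ = 1890 K, V₂ = 14.6 L.
W = PΔV = 1690×(14.6−6.49) kPa·L = 13700 J.
ΔU = nCvΔT = 1.57×20.8×(1890−841) = 34200 J.
Q = ΔU + W = nCpΔT = 47900 J.
Net over both steps: W = 3500 J, Q = 47900 J, ΔU = 44400 J.

44400 J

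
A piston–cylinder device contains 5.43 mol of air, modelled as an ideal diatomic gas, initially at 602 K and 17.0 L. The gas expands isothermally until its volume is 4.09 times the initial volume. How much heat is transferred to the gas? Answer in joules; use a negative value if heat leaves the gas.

P₁ = nRT₁/V₁ = 5.43×8.314×602/17.0 = 1600 kPa.
Isothermal: T stays 602 K; PV = const ⇒ V₂ = 69.5 L, P₂ = 391 kPa.
ΔU = 0 (ideal gas, T constant).
W = nRT ln(V₂/V₁) = 5.43×8.314×602×ln(4.09) = 38300 J.
Q = ΔU + W = 38300 J.

38300 J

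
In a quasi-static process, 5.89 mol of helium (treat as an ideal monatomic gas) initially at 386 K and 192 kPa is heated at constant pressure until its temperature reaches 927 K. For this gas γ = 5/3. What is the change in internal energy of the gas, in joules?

V₁ = nRT₁/P₁ = 5.89×8.314×386/192 = 98.4 L.
Isobaric: P stays 192 kPa; V/T = const ⇒ T₂ = 927 K, V₂ = 236 L.
For an ideal gas ΔU = nCvΔT with Cv = (3/2)R = 12.5 J/(mol·K).
ΔU = 5.89×12.5×(927−386) = 39700 J.

39700 J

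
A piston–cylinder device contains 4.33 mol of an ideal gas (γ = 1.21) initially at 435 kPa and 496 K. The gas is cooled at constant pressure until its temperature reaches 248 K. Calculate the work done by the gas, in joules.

V₁ = nRT₁/P₁ = 4.33×8.314×496/435 = 41.0 L.
Isobaric: P stays 435 kPa; V/T = const ⇒ T₂ = 248 K, V₂ = 20.5 L.
W = PΔV = 435×(20.5−41.0) kPa·L = -8930 J.

-8930 J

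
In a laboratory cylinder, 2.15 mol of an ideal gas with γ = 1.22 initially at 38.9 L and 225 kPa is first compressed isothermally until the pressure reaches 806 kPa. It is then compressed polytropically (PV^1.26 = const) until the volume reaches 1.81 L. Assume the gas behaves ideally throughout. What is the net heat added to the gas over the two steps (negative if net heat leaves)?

-7540 J

T₁ = P₁V₁/(nR) = 225×38.9/(2.15×8.314) = 490 K.
Step 1 — Isothermal: T stays 490 K; PV = const ⇒ V₂ = 10.9 L, P₂ = 806 kPa.
ΔU = 0 (ideal gas, T constant).
W = nRT ln(V₂/V₁) = 2.15×8.314×490×ln(0.279) = -11200 J.
Q = ΔU + W = -11200 J.
State after step 1: P = 806 kPa, V = 10.9 L, T = 490 K.
Step 2 — Polytropic n=1.26: T₂ = T₁(V₁/V₂)^(n−1) = 490×(6.00)^0.26 = 780 K; P₂ = P₁(V₁/V₂)^n = 7700 kPa.
W = (P₁V₁−P₂V₂)/(n−1) = (806×10.9−7700×1.81)/0.26 = -20000 J.
ΔU = nCvΔT = 2.15×37.8×(780−490) = 23600 J.
Q = ΔU + W = 3630 J.
Net over both steps: W = -31100 J, Q = -7540 J, ΔU = 23600 J.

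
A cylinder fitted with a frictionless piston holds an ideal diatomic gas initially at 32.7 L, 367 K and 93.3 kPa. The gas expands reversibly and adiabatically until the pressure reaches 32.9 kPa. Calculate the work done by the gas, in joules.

1960 J

n = P₁V₁/(RT₁) = 93.3×32.7/(8.314×367) = 1.00 mol.
Adiabatic: T₂/T₁ = (P₂/P₁)^((γ−1)/γ) ⇒ T₂ = 367×(0.353)^0.286 = 272 K; V₂ = 68.8 L.
ΔU = nCvΔT = 1.00×20.8×(272−367) = -1960 J.
Q = 0 for an adiabatic process, so W = −ΔU = 1960 J.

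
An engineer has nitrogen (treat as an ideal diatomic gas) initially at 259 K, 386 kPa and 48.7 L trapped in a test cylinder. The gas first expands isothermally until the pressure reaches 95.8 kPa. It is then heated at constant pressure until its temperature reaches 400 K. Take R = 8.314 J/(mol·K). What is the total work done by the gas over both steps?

36400 J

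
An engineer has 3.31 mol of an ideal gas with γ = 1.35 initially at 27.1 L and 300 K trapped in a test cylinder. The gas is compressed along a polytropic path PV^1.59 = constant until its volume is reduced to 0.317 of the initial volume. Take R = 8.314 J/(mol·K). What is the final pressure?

P₁ = nRT₁/V₁ = 3.31×8.314×300/27.1 = 305 kPa.
Polytropic n=1.59: T₂ = T₁(V₁/V₂)^(n−1) = 300×(3.15)^0.59 = 591 K; P₂ = P₁(V₁/V₂)^n = 1890 kPa.

1890 kPa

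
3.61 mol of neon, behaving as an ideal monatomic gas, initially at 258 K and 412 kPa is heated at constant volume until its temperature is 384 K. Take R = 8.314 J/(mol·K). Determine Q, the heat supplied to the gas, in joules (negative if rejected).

V₁ = nRT₁/P₁ = 3.61×8.314×258/412 = 18.8 L.
Isochoric: V stays 18.8 L; P/T = const ⇒ T₂ = 384 K, P₂ = 613 kPa.
W = 0 (no volume change).
ΔU = nCvΔT = 3.61×12.5×(384−258) = 5670 J.
Q = ΔU = 5670 J.

5670 J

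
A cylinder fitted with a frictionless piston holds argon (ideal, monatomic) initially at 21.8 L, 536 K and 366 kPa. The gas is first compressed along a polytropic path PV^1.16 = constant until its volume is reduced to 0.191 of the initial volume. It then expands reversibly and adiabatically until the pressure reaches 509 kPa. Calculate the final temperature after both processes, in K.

370 K

n = P₁V₁/(RT₁) = 366×21.8/(8.314×536) = 1.79 mol.
Step 1 — Polytropic n=1.16: T₂ = T₁(V₁/V₂)^(n−1) = 536×(5.24)^0.16 = 699 K; P₂ = P₁(V₁/V₂)^n = 2500 kPa.
W = (P₁V₁−P₂V₂)/(n−1) = (366×21.8−2500×4.16)/0.16 = -15100 J.
ΔU = nCvΔT = 1.79×12.5×(699−536) = 3630 J.
Q = ΔU + W = -11500 J.
State after step 1: P = 2500 kPa, V = 4.16 L, T = 699 K.
Step 2 — Adiabatic: T₂/T₁ = (P₂/P₁)^((γ−1)/γ) ⇒ T₂ = 699×(0.204)^0.400 = 370 K; V₂ = 10.8 L.
ΔU = nCvΔT = 1.79×12.5×(370−699) = -7340 J.
Q = 0 for an adiabatic process, so W = −ΔU = 7340 J.
Net over both steps: W = -7780 J, Q = -11500 J, ΔU = -3710 J.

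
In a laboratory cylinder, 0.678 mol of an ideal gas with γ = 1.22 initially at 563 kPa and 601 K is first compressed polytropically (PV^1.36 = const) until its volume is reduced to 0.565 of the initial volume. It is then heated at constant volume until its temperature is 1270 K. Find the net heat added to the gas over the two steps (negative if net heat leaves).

15000 J

V₁ = nRT₁/P₁ = 0.678×8.314×601/563 = 6.02 L.
Step 1 — Polytropic n=1.36: T₂ = T₁(V₁/V₂)^(n−1) = 601×(1.77)^0.36 = 738 K; P₂ = P₁(V₁/V₂)^n = 1220 kPa.
W = (P₁V₁−P₂V₂)/(n−1) = (563×6.02−1220×3.40)/0.36 = -2150 J.
ΔU = nCvΔT = 0.678×37.8×(738−601) = 3510 J.
Q = ΔU + W = 1370 J.
State after step 1: P = 1220 kPa, V = 3.40 L, T = 738 K.
Step 2 — Isochoric: V stays 3.40 L; P/T = const ⇒ T₂ = 1270 K, P₂ = 2110 kPa.
W = 0 (no volume change).
ΔU = nCvΔT = 0.678×37.8×(1270−738) = 13600 J.
Q = ΔU = 13600 J.
Net over both steps: W = -2150 J, Q = 15000 J, ΔU = 17100 J.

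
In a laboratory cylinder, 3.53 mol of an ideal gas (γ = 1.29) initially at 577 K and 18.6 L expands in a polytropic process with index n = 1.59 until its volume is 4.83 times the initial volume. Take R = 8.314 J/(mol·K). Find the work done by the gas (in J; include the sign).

P₁ = nRT₁/V₁ = 3.53×8.314×577/18.6 = 910 kPa.
Polytropic n=1.59: T₂ = T₁(V₁/V₂)^(n−1) = 577×(0.207)^0.59 = 228 K; P₂ = P₁(V₁/V₂)^n = 74.4 kPa.
W = (P₁V₁−P₂V₂)/(n−1) = (910×18.6−74.4×89.8)/0.59 = 17400 J.

17400 J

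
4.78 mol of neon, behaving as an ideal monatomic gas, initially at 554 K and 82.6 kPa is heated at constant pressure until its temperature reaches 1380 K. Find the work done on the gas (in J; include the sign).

-32800 J

V₁ = nRT₁/P₁ = 4.78×8.314×554/82.6 = 267 L.
Isobaric: P stays 82.6 kPa; V/T = const ⇒ T₂ = 1380 K, V₂ = 664 L.
W = PΔV = 82.6×(664−267) kPa·L = 32800 J.
Work done on the gas = −W_by = -32800 J.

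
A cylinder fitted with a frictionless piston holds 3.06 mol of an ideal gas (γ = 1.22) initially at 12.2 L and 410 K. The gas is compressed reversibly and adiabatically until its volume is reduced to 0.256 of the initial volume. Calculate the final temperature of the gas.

553 K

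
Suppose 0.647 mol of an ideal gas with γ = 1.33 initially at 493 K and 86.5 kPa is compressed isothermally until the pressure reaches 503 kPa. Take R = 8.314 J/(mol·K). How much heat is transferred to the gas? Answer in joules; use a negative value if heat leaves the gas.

V₁ = nRT₁/P₁ = 0.647×8.314×493/86.5 = 30.7 L.
Isothermal: T stays 493 K; PV = const ⇒ V₂ = 5.27 L, P₂ = 503 kPa.
ΔU = 0 (ideal gas, T constant).
W = nRT ln(V₂/V₁) = 0.647×8.314×493×ln(0.172) = -4670 J.
Q = ΔU + W = -4670 J.

-4670 J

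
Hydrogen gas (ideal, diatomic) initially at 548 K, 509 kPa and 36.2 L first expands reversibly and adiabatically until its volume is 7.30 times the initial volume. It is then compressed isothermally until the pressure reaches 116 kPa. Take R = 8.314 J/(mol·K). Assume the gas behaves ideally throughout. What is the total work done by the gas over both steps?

n = P₁V₁/(RT₁) = 509×36.2/(8.314×548) = 4.04 mol.
Step 1 — Adiabatic: TV^(γ−1) = const ⇒ T₂ = 548×(0.137)^0.400 = 247 K; PV^γ = const ⇒ P₂ = 31.5 kPa.
ΔU = nCvΔT = 4.04×20.8×(247−548) = -25300 J.
Q = 0 for an adiabatic process, so W = −ΔU = 25300 J.
State after step 1: P = 31.5 kPa, V = 264 L, T = 247 K.
Step 2 — Isothermal: T stays 247 K; PV = const ⇒ V₂ = 71.7 L, P₂ = 116 kPa.
ΔU = 0 (ideal gas, T constant).
W = nRT ln(V₂/V₁) = 4.04×8.314×247×ln(0.271) = -10900 J.
Q = ΔU + W = -10900 J.
Net over both steps: W = 14400 J, Q = -10900 J, ΔU = -25300 J.

14400 J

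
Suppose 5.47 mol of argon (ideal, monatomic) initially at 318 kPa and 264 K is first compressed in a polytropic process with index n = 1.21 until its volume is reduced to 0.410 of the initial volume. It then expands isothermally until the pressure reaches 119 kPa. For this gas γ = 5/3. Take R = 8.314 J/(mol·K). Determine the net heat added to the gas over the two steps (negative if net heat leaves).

V₁ = nRT₁/P₁ = 5.47×8.314×264/318 = 37.8 L.
Step 1 — Polytropic n=1.21: T₂ = T₁(V₁/V₂)^(n−1) = 264×(2.44)^0.21 = 318 K; P₂ = P₁(V₁/V₂)^n = 935 kPa.
W = (P₁V₁−P₂V₂)/(n−1) = (318×37.8−935×15.5)/0.21 = -11800 J.
ΔU = nCvΔT = 5.47×12.5×(318−264) = 3710 J.
Q = ΔU + W = -8060 J.
State after step 1: P = 935 kPa, V = 15.5 L, T = 318 K.
Step 2 — Isothermal: T stays 318 K; PV = const ⇒ V₂ = 122 L, P₂ = 119 kPa.
ΔU = 0 (ideal gas, T constant).
W = nRT ln(V₂/V₁) = 5.47×8.314×318×ln(7.86) = 29900 J.
Q = ΔU + W = 29900 J.
Net over both steps: W = 18100 J, Q = 21800 J, ΔU = 3710 J.

21800 J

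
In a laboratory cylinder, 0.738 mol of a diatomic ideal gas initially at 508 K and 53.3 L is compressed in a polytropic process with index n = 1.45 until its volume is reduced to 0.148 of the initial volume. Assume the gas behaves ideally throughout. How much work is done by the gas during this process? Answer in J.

-9440 J

P₁ = nRT₁/V₁ = 0.738×8.314×508/53.3 = 58.5 kPa.
Polytropic n=1.45: T₂ = T₁(V₁/V₂)^(n−1) = 508×(6.76)^0.45 = 1200 K; P₂ = P₁(V₁/V₂)^n = 934 kPa.
W = (P₁V₁−P₂V₂)/(n−1) = (58.5×53.3−934×7.89)/0.45 = -9440 J.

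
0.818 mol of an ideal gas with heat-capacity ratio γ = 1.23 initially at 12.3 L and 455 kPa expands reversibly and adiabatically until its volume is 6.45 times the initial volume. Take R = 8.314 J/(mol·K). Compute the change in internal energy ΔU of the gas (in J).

T₁ = P₁V₁/(nR) = 455×12.3/(0.818×8.314) = 823 K.
Adiabatic: TV^(γ−1) = const ⇒ T₂ = 823×(0.155)^0.230 = 536 K; PV^γ = const ⇒ P₂ = 45.9 kPa.
For an ideal gas ΔU = nCvΔT with Cv = R/(γ−1) = 36.1 J/(mol·K).
ΔU = 0.818×36.1×(536−823) = -8480 J.

-8480 J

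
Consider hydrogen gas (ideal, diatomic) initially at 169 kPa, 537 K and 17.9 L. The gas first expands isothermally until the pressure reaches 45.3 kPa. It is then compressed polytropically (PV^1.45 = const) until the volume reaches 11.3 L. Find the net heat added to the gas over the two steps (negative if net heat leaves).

n = P₁V₁/(RT₁) = 169×17.9/(8.314×537) = 0.678 mol.
Step 1 — Isothermal: T stays 537 K; PV = const ⇒ V₂ = 66.8 L, P₂ = 45.3 kPa.
ΔU = 0 (ideal gas, T constant).
W = nRT ln(V₂/V₁) = 0.678×8.314×537×ln(3.73) = 3980 J.
Q = ΔU + W = 3980 J.
State after step 1: P = 45.3 kPa, V = 66.8 L, T = 537 K.
Step 2 — Polytropic n=1.45: T₂ = T₁(V₁/V₂)^(n−1) = 537×(5.91)^0.45 = 1190 K; P₂ = P₁(V₁/V₂)^n = 595 kPa.
W = (P₁V₁−P₂V₂)/(n−1) = (45.3×66.8−595×11.3)/0.45 = -8230 J.
ΔU = nCvΔT = 0.678×20.8×(1190−537) = 9260 J.
Q = ΔU + W = 1030 J.
Net over both steps: W = -4250 J, Q = 5010 J, ΔU = 9260 J.

5010 J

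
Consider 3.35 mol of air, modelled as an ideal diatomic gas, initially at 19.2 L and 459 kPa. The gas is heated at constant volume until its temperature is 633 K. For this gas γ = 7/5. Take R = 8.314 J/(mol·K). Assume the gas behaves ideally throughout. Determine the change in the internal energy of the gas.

T₁ = P₁V₁/(nR) = 459×19.2/(3.35×8.314) = 316 K.
Isochoric: V stays 19.2 L; P/T = const ⇒ T₂ = 633 K, P₂ = 918 kPa.
For an ideal gas ΔU = nCvΔT with Cv = (5/2)R = 20.8 J/(mol·K).
ΔU = 3.35×20.8×(633−316) = 22000 J.

22000 J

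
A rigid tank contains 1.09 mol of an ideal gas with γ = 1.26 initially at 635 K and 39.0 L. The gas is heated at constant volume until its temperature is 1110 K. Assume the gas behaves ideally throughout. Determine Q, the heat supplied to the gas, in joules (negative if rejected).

16600 J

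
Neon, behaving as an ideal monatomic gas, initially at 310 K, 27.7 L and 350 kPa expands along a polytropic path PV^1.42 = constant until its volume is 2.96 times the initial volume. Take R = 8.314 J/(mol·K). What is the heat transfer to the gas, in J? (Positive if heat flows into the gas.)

3130 J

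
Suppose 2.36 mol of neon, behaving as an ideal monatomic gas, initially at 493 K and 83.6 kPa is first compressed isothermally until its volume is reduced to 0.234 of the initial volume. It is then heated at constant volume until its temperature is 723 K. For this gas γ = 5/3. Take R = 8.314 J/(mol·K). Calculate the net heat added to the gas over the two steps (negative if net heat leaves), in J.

-7280 J

V₁ = nRT₁/P₁ = 2.36×8.314×493/83.6 = 116 L.
Step 1 — Isothermal: T stays 493 K; PV = const ⇒ V₂ = 27.1 L, P₂ = 357 kPa.
ΔU = 0 (ideal gas, T constant).
W = nRT ln(V₂/V₁) = 2.36×8.314×493×ln(0.234) = -14000 J.
Q = ΔU + W = -14000 J.
State after step 1: P = 357 kPa, V = 27.1 L, T = 493 K.
Step 2 — Isochoric: V stays 27.1 L; P/T = const ⇒ T₂ = 723 K, P₂ = 524 kPa.
W = 0 (no volume change).
ΔU = nCvΔT = 2.36×12.5×(723−493) = 6770 J.
Q = ΔU = 6770 J.
Net over both steps: W = -14000 J, Q = -7280 J, ΔU = 6770 J.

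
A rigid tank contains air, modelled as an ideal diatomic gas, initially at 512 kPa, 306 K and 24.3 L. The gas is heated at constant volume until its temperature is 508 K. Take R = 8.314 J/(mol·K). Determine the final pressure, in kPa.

850 kPa

Isochoric: V stays 24.3 L; P/T = const ⇒ T₂ = 508 K, P₂ = 850 kPa.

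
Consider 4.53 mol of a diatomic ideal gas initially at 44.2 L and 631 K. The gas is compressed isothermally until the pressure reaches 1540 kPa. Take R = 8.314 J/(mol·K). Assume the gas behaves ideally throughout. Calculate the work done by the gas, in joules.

P₁ = nRT₁/V₁ = 4.53×8.314×631/44.2 = 538 kPa.
Isothermal: T stays 631 K; PV = const ⇒ V₂ = 15.4 L, P₂ = 1540 kPa.
W = nRT ln(V₂/V₁) = 4.53×8.314×631×ln(0.349) = -25000 J.

-25000 J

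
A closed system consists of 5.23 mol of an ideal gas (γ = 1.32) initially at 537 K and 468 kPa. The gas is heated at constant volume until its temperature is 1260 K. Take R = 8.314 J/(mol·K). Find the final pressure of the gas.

1100 kPa

V₁ = nRT₁/P₁ = 5.23×8.314×537/468 = 49.9 L.
Isochoric: V stays 49.9 L; P/T = const ⇒ T₂ = 1260 K, P₂ = 1100 kPa.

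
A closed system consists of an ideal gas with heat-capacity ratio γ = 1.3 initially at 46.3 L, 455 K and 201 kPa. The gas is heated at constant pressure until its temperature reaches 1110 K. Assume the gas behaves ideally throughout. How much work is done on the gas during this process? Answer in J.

n = P₁V₁/(RT₁) = 201×46.3/(8.314×455) = 2.46 mol.
Isobaric: P stays 201 kPa; V/T = const ⇒ T₂ = 1110 K, V₂ = 113 L.
W = PΔV = 201×(113−46.3) kPa·L = 13400 J.
Work done on the gas = −W_by = -13400 J.

-13400 J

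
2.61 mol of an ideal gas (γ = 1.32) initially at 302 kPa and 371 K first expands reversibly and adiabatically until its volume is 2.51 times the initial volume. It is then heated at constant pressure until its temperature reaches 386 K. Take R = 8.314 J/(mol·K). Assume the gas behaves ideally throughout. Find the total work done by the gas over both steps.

8800 J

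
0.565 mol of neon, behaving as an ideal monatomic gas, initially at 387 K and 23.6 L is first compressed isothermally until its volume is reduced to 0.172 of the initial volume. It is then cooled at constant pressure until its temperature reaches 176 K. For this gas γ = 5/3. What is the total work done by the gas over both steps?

P₁ = nRT₁/V₁ = 0.565×8.314×387/23.6 = 77.0 kPa.
Step 1 — Isothermal: T stays 387 K; PV = const ⇒ V₂ = 4.06 L, P₂ = 448 kPa.
ΔU = 0 (ideal gas, T constant).
W = nRT ln(V₂/V₁) = 0.565×8.314×387×ln(0.172) = -3200 J.
Q = ΔU + W = -3200 J.
State after step 1: P = 448 kPa, V = 4.06 L, T = 387 K.
Step 2 — Isobaric: P stays 448 kPa; V/T = const ⇒ T₂ = 176 K, V₂ = 1.85 L.
W = PΔV = 448×(1.85−4.06) kPa·L = -991 J.
ΔU = nCvΔT = 0.565×12.5×(176−387) = -1490 J.
Q = ΔU + W = nCpΔT = -2480 J.
Net over both steps: W = -4190 J, Q = -5680 J, ΔU = -1490 J.

-4190 J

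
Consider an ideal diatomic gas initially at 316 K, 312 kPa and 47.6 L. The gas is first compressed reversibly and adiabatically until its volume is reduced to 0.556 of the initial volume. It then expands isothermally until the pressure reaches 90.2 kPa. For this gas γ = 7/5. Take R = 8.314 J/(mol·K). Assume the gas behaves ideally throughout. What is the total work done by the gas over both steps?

28900 J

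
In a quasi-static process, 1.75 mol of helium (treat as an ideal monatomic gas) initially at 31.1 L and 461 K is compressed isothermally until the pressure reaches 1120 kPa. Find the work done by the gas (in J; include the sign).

P₁ = nRT₁/V₁ = 1.75×8.314×461/31.1 = 216 kPa.
Isothermal: T stays 461 K; PV = const ⇒ V₂ = 5.99 L, P₂ = 1120 kPa.
W = nRT ln(V₂/V₁) = 1.75×8.314×461×ln(0.193) = -11000 J.

-11000 J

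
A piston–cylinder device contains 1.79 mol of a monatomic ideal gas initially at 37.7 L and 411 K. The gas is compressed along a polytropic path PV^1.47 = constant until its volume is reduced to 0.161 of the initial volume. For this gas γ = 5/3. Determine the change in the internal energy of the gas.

12500 J

P₁ = nRT₁/V₁ = 1.79×8.314×411/37.7 = 162 kPa.
Polytropic n=1.47: T₂ = T₁(V₁/V₂)^(n−1) = 411×(6.21)^0.47 = 970 K; P₂ = P₁(V₁/V₂)^n = 2380 kPa.
For an ideal gas ΔU = nCvΔT with Cv = (3/2)R = 12.5 J/(mol·K).
ΔU = 1.79×12.5×(970−411) = 12500 J.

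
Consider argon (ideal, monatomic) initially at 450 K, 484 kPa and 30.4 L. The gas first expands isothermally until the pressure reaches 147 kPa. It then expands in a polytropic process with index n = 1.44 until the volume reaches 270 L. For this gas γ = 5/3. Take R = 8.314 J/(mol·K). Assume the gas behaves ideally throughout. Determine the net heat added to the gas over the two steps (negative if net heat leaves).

21600 J

n = P₁V₁/(RT₁) = 484×30.4/(8.314×450) = 3.93 mol.
Step 1 — Isothermal: T stays 450 K; PV = const ⇒ V₂ = 100 L, P₂ = 147 kPa.
ΔU = 0 (ideal gas, T constant).
W = nRT ln(V₂/V₁) = 3.93×8.314×450×ln(3.29) = 17500 J.
Q = ΔU + W = 17500 J.
State after step 1: P = 147 kPa, V = 100 L, T = 450 K.
Step 2 — Polytropic n=1.44: T₂ = T₁(V₁/V₂)^(n−1) = 450×(0.371)^0.44 = 291 K; P₂ = P₁(V₁/V₂)^n = 35.2 kPa.
W = (P₁V₁−P₂V₂)/(n−1) = (147×100−35.2×270)/0.44 = 11800 J.
ΔU = nCvΔT = 3.93×12.5×(291−450) = -7810 J.
Q = ΔU + W = 4020 J.
Net over both steps: W = 29400 J, Q = 21600 J, ΔU = -7810 J.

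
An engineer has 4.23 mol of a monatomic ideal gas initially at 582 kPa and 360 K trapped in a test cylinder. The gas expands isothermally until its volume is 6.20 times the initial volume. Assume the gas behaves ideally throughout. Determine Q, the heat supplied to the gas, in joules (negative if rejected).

23100 J

V₁ = nRT₁/P₁ = 4.23×8.314×360/582 = 21.8 L.
Isothermal: T stays 360 K; PV = const ⇒ V₂ = 135 L, P₂ = 93.9 kPa.
ΔU = 0 (ideal gas, T constant).
W = nRT ln(V₂/V₁) = 4.23×8.314×360×ln(6.20) = 23100 J.
Q = ΔU + W = 23100 J.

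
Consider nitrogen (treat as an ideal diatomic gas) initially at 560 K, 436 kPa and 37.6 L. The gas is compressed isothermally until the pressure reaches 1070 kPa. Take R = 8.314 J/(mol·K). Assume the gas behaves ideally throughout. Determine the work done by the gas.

-14700 J

n = P₁V₁/(RT₁) = 436×37.6/(8.314×560) = 3.52 mol.
Isothermal: T stays 560 K; PV = const ⇒ V₂ = 15.3 L, P₂ = 1070 kPa.
W = nRT ln(V₂/V₁) = 3.52×8.314×560×ln(0.407) = -14700 J.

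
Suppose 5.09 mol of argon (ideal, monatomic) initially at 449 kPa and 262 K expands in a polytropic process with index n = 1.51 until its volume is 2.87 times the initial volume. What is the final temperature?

153 K

V₁ = nRT₁/P₁ = 5.09×8.314×262/449 = 24.7 L.
Polytropic n=1.51: T₂ = T₁(V₁/V₂)^(n−1) = 262×(0.348)^0.51 = 153 K; P₂ = P₁(V₁/V₂)^n = 91.4 kPa.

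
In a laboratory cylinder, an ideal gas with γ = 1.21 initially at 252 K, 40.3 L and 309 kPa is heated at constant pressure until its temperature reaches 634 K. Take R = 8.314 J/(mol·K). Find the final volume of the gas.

101 L

Isobaric: P stays 309 kPa; V/T = const ⇒ T₂ = 634 K, V₂ = 101 L.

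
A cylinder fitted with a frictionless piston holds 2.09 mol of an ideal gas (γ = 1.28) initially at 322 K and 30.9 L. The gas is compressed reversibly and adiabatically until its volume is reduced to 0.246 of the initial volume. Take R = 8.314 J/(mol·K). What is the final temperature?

477 K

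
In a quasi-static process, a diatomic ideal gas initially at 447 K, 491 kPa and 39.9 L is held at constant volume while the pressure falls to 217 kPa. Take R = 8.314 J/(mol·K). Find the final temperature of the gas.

Isochoric: V stays 39.9 L; P/T = const ⇒ T₂ = 198 K, P₂ = 217 kPa.

198 K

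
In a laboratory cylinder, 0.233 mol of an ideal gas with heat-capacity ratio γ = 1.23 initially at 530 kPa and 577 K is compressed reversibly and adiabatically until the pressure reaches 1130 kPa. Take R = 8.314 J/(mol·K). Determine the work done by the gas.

V₁ = nRT₁/P₁ = 0.233×8.314×577/530 = 2.11 L.
Adiabatic: T₂/T₁ = (P₂/P₁)^((γ−1)/γ) ⇒ T₂ = 577×(2.13)^0.187 = 665 K; V₂ = 1.14 L.
ΔU = nCvΔT = 0.233×36.1×(665−577) = 739 J.
Q = 0 for an adiabatic process, so W = −ΔU = -739 J.

-739 J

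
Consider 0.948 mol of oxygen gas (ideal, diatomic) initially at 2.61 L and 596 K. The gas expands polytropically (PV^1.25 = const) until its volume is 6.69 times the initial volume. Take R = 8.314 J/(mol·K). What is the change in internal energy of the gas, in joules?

-4440 J

P₁ = nRT₁/V₁ = 0.948×8.314×596/2.61 = 1800 kPa.
Polytropic n=1.25: T₂ = T₁(V₁/V₂)^(n−1) = 596×(0.149)^0.25 = 371 K; P₂ = P₁(V₁/V₂)^n = 167 kPa.
For an ideal gas ΔU = nCvΔT with Cv = (5/2)R = 20.8 J/(mol·K).
ΔU = 0.948×20.8×(371−596) = -4440 J.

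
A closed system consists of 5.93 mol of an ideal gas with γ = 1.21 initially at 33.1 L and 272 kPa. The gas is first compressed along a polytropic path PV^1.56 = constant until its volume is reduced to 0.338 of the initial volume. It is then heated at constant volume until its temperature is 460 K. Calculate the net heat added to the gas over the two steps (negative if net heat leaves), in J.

51700 J

T₁ = P₁V₁/(nR) = 272×33.1/(5.93×8.314) = 183 K.
Step 1 — Polytropic n=1.56: T₂ = T₁(V₁/V₂)^(n−1) = 183×(2.96)^0.56 = 335 K; P₂ = P₁(V₁/V₂)^n = 1480 kPa.
W = (P₁V₁−P₂V₂)/(n−1) = (272×33.1−1480×11.2)/0.56 = -13400 J.
ΔU = nCvΔT = 5.93×39.6×(335−183) = 35800 J.
Q = ΔU + W = 22400 J.
State after step 1: P = 1480 kPa, V = 11.2 L, T = 335 K.
Step 2 — Isochoric: V stays 11.2 L; P/T = const ⇒ T₂ = 460 K, P₂ = 2030 kPa.
W = 0 (no volume change).
ΔU = nCvΔT = 5.93×39.6×(460−335) = 29300 J.
Q = ΔU = 29300 J.
Net over both steps: W = -13400 J, Q = 51700 J, ΔU = 65100 J.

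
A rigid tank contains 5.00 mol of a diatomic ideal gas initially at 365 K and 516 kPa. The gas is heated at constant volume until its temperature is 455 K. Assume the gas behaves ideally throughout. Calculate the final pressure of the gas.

V₁ = nRT₁/P₁ = 5.00×8.314×365/516 = 29.4 L.
Isochoric: V stays 29.4 L; P/T = const ⇒ T₂ = 455 K, P₂ = 643 kPa.

643 kPa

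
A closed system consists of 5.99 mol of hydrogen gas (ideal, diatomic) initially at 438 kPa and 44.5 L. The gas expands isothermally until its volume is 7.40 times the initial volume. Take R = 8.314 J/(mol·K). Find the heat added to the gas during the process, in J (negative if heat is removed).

39000 J

T₁ = P₁V₁/(nR) = 438×44.5/(5.99×8.314) = 391 K.
Isothermal: T stays 391 K; PV = const ⇒ V₂ = 329 L, P₂ = 59.2 kPa.
ΔU = 0 (ideal gas, T constant).
W = nRT ln(V₂/V₁) = 5.99×8.314×391×ln(7.40) = 39000 J.
Q = ΔU + W = 39000 J.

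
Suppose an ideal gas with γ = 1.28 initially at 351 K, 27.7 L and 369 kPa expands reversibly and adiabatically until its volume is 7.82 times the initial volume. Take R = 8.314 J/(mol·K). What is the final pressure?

26.5 kPa

Adiabatic: TV^(γ−1) = const ⇒ T₂ = 351×(0.128)^0.280 = 197 K; PV^γ = const ⇒ P₂ = 26.5 kPa.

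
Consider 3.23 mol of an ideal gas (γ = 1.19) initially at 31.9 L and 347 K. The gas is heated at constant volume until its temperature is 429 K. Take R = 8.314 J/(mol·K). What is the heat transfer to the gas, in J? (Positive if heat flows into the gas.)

11600 J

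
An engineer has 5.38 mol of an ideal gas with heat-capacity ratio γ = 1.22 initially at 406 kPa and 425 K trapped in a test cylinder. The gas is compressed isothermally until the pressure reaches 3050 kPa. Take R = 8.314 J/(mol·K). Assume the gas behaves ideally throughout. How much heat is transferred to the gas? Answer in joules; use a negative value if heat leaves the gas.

V₁ = nRT₁/P₁ = 5.38×8.314×425/406 = 46.8 L.
Isothermal: T stays 425 K; PV = const ⇒ V₂ = 6.23 L, P₂ = 3050 kPa.
ΔU = 0 (ideal gas, T constant).
W = nRT ln(V₂/V₁) = 5.38×8.314×425×ln(0.133) = -38300 J.
Q = ΔU + W = -38300 J.

-38300 J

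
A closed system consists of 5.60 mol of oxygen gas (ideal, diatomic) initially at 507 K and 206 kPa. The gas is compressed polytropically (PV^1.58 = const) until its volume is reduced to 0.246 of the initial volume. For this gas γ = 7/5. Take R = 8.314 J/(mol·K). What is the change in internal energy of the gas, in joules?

V₁ = nRT₁/P₁ = 5.60×8.314×507/206 = 115 L.
Polytropic n=1.58: T₂ = T₁(V₁/V₂)^(n−1) = 507×(4.07)^0.58 = 1140 K; P₂ = P₁(V₁/V₂)^n = 1890 kPa.
For an ideal gas ΔU = nCvΔT with Cv = (5/2)R = 20.8 J/(mol·K).
ΔU = 5.60×20.8×(1140−507) = 74100 J.

74100 J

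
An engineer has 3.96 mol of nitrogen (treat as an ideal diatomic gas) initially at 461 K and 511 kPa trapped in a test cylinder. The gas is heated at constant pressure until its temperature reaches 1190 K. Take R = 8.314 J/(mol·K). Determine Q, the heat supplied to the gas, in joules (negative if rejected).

V₁ = nRT₁/P₁ = 3.96×8.314×461/511 = 29.7 L.
Isobaric: P stays 511 kPa; V/T = const ⇒ T₂ = 1190 K, V₂ = 76.7 L.
W = PΔV = 511×(76.7−29.7) kPa·L = 24000 J.
ΔU = nCvΔT = 3.96×20.8×(1190−461) = 60000 J.
Q = ΔU + W = nCpΔT = 84000 J.

84000 J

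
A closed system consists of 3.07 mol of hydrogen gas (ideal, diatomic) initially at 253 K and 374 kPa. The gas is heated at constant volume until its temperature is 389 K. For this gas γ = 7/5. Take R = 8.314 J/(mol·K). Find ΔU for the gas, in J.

8680 J

V₁ = nRT₁/P₁ = 3.07×8.314×253/374 = 17.3 L.
Isochoric: V stays 17.3 L; P/T = const ⇒ T₂ = 389 K, P₂ = 575 kPa.
For an ideal gas ΔU = nCvΔT with Cv = (5/2)R = 20.8 J/(mol·K).
ΔU = 3.07×20.8×(389−253) = 8680 J.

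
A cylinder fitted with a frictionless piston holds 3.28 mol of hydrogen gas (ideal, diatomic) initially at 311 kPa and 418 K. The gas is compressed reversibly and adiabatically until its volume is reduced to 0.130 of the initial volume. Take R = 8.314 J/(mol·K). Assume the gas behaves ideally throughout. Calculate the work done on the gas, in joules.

V₁ = nRT₁/P₁ = 3.28×8.314×418/311 = 36.7 L.
Adiabatic: TV^(γ−1) = const ⇒ T₂ = 418×(7.69)^0.400 = 945 K; PV^γ = const ⇒ P₂ = 5410 kPa.
ΔU = nCvΔT = 3.28×20.8×(945−418) = 36000 J.
Q = 0 for an adiabatic process, so W = −ΔU = -36000 J.
Work done on the gas = −W_by = 36000 J.

36000 J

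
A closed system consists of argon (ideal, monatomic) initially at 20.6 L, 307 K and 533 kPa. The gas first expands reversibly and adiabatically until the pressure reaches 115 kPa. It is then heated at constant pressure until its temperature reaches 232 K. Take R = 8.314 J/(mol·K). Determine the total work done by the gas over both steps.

9900 J

n = P₁V₁/(RT₁) = 533×20.6/(8.314×307) = 4.30 mol.
Step 1 — Adiabatic: T₂/T₁ = (P₂/P₁)^((γ−1)/γ) ⇒ T₂ = 307×(0.216)^0.400 = 166 K; V₂ = 51.7 L.
ΔU = nCvΔT = 4.30×12.5×(166−307) = -7550 J.
Q = 0 for an adiabatic process, so W = −ΔU = 7550 J.
State after step 1: P = 115 kPa, V = 51.7 L, T = 166 K.
Step 2 — Isobaric: P stays 115 kPa; V/T = const ⇒ T₂ = 232 K, V₂ = 72.2 L.
W = PΔV = 115×(72.2−51.7) kPa·L = 2350 J.
ΔU = nCvΔT = 4.30×12.5×(232−166) = 3530 J.
Q = ΔU + W = nCpΔT = 5880 J.
Net over both steps: W = 9900 J, Q = 5880 J, ΔU = -4020 J.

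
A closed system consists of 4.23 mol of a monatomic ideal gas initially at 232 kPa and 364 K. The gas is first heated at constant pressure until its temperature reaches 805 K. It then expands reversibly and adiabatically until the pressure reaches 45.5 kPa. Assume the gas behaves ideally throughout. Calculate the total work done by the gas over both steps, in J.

35800 J

V₁ = nRT₁/P₁ = 4.23×8.314×364/232 = 55.2 L.
Step 1 — Isobaric: P stays 232 kPa; V/T = const ⇒ T₂ = 805 K, V₂ = 122 L.
W = PΔV = 232×(122−55.2) kPa·L = 15500 J.
ΔU = nCvΔT = 4.23×12.5×(805−364) = 23300 J.
Q = ΔU + W = nCpΔT = 38800 J.
State after step 1: P = 232 kPa, V = 122 L, T = 805 K.
Step 2 — Adiabatic: T₂/T₁ = (P₂/P₁)^((γ−1)/γ) ⇒ T₂ = 805×(0.196)^0.400 = 420 K; V₂ = 324 L.
ΔU = nCvΔT = 4.23×12.5×(420−805) = -20300 J.
Q = 0 for an adiabatic process, so W = −ΔU = 20300 J.
Net over both steps: W = 35800 J, Q = 38800 J, ΔU = 2930 J.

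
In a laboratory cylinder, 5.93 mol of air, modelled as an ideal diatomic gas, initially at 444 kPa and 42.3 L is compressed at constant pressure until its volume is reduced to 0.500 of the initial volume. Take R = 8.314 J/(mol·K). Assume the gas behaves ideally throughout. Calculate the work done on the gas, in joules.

T₁ = P₁V₁/(nR) = 444×42.3/(5.93×8.314) = 381 K.
Isobaric: P stays 444 kPa; V/T = const ⇒ T₂ = 190 K, V₂ = 21.1 L.
W = PΔV = 444×(21.1−42.3) kPa·L = -9390 J.
Work done on the gas = −W_by = 9390 J.

9390 J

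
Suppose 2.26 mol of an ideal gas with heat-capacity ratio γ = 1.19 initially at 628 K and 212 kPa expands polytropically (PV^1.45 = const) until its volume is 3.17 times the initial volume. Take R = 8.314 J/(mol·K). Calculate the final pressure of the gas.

V₁ = nRT₁/P₁ = 2.26×8.314×628/212 = 55.7 L.
Polytropic n=1.45: T₂ = T₁(V₁/V₂)^(n−1) = 628×(0.315)^0.45 = 374 K; P₂ = P₁(V₁/V₂)^n = 39.8 kPa.

39.8 kPa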